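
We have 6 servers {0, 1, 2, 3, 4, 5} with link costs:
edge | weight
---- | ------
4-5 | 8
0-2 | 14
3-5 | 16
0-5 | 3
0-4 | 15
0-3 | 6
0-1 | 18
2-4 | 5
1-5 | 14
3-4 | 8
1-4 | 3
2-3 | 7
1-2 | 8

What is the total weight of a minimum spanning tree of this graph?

Prim's algorithm from 0:
Step 1: cheapest edge leaving the tree is 0-5 (3); add 5.
Step 2: cheapest edge leaving the tree is 0-3 (6); add 3.
Step 3: cheapest edge leaving the tree is 2-3 (7); add 2.
Step 4: cheapest edge leaving the tree is 2-4 (5); add 4.
Step 5: cheapest edge leaving the tree is 1-4 (3); add 1.
MST edges: 0-5, 0-3, 2-3, 2-4, 1-4; total weight 3+6+7+5+3 = 24.

24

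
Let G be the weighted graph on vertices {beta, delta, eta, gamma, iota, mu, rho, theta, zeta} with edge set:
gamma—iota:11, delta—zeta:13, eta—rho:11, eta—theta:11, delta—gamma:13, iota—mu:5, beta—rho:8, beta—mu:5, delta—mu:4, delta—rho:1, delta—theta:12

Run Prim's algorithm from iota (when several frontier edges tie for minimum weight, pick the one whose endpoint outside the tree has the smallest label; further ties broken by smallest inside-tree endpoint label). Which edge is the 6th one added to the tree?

Grow the tree from iota using Prim:
Step 1: cheapest edge leaving the tree is iota—mu (5); add mu.
Step 2: cheapest edge leaving the tree is delta—mu (4); add delta.
Step 3: cheapest edge leaving the tree is delta—rho (1); add rho.
Step 4: cheapest edge leaving the tree is beta—mu (5); add beta.
Step 5: cheapest edge leaving the tree is eta—rho (11); add eta.
Step 6: cheapest edge leaving the tree is gamma—iota (11); add gamma.
Step 7: cheapest edge leaving the tree is eta—theta (11); add theta.
Step 8: cheapest edge leaving the tree is delta—zeta (13); add zeta.
The 6th edge added is gamma—iota.

gamma-iota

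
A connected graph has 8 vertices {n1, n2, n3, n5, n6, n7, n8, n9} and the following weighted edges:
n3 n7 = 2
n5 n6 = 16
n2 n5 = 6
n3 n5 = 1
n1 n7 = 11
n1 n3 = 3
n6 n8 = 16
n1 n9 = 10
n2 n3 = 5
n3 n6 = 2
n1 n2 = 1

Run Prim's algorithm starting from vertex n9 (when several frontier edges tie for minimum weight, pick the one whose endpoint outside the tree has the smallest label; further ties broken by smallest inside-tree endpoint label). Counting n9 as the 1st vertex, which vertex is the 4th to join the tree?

n3

Grow the tree from n9 using Prim:
Step 1: cheapest edge leaving the tree is n1 n9 (10); add n1.
Step 2: cheapest edge leaving the tree is n1 n2 (1); add n2.
Step 3: cheapest edge leaving the tree is n1 n3 (3); add n3.
Step 4: cheapest edge leaving the tree is n3 n5 (1); add n5.
Step 5: cheapest edge leaving the tree is n3 n6 (2); add n6.
Step 6: cheapest edge leaving the tree is n3 n7 (2); add n7.
Step 7: cheapest edge leaving the tree is n6 n8 (16); add n8.
Vertex order: n9, n1, n2, n3, n5, n6, n7, n8. The 4th vertex is n3.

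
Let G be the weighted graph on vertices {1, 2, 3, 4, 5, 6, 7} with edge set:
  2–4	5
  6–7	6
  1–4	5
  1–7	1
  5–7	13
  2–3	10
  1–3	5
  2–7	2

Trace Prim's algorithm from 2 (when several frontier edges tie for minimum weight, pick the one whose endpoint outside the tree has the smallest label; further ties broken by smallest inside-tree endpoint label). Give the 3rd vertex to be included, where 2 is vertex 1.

Prim's algorithm from 2:
Step 1: cheapest edge leaving the tree is 2–7 (2); add 7.
Step 2: cheapest edge leaving the tree is 1–7 (1); add 1.
Step 3: cheapest edge leaving the tree is 1–3 (5); add 3.
Step 4: cheapest edge leaving the tree is 1–4 (5); add 4.
Step 5: cheapest edge leaving the tree is 6–7 (6); add 6.
Step 6: cheapest edge leaving the tree is 5–7 (13); add 5.
Vertex order: 2, 7, 1, 3, 4, 6, 5. The 3rd vertex is 1.

1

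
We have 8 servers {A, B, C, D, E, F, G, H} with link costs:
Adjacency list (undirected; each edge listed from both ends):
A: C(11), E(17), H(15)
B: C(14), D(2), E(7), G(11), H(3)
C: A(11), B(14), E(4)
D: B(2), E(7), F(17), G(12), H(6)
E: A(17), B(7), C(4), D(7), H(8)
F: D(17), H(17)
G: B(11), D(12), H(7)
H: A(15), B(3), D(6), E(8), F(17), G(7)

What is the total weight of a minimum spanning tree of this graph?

Grow the tree from F using Prim:
Step 1: cheapest edge leaving the tree is D—F (17); add D.
Step 2: cheapest edge leaving the tree is B—D (2); add B.
Step 3: cheapest edge leaving the tree is B—H (3); add H.
Step 4: cheapest edge leaving the tree is B—E (7); add E.
Step 5: cheapest edge leaving the tree is C—E (4); add C.
Step 6: cheapest edge leaving the tree is G—H (7); add G.
Step 7: cheapest edge leaving the tree is A—C (11); add A.
MST edges: D—F, B—D, B—H, B—E, C—E, G—H, A—C; total weight 17+2+3+7+4+7+11 = 51.

51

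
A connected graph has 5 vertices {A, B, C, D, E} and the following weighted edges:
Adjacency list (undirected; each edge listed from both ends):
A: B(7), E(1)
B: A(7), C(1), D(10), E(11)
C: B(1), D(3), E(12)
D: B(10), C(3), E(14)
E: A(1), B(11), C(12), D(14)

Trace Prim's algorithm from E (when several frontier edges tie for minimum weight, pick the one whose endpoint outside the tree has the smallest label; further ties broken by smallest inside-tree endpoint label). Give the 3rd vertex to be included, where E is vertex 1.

B

Grow the tree from E using Prim:
Step 1: cheapest edge leaving the tree is A—E (1); add A.
Step 2: cheapest edge leaving the tree is A—B (7); add B.
Step 3: cheapest edge leaving the tree is B—C (1); add C.
Step 4: cheapest edge leaving the tree is C—D (3); add D.
Vertex order: E, A, B, C, D. The 3rd vertex is B.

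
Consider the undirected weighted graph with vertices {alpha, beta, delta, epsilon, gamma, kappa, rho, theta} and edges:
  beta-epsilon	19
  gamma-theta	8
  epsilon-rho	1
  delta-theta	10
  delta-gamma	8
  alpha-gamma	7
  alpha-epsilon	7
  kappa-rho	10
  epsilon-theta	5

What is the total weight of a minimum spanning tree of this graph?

Sort edges by weight, then run Kruskal:
epsilon-rho (1): add — endpoints in different components.
epsilon-theta (5): add — endpoints in different components.
alpha-epsilon (7): add — endpoints in different components.
alpha-gamma (7): add — endpoints in different components.
delta-gamma (8): add — endpoints in different components.
gamma-theta (8): skip — theta and gamma already connected.
delta-theta (10): skip — theta and delta already connected.
kappa-rho (10): add — endpoints in different components.
beta-epsilon (19): add — endpoints in different components.
MST edges: epsilon-rho, epsilon-theta, alpha-epsilon, alpha-gamma, delta-gamma, kappa-rho, beta-epsilon; total weight 1+5+7+7+8+10+19 = 57.

57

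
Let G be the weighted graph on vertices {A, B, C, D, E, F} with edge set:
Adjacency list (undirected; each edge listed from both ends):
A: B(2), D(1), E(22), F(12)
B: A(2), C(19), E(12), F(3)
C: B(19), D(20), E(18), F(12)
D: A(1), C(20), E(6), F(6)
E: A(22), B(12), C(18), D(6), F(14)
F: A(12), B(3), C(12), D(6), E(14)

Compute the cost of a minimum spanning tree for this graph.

24

Sort edges by weight, then run Kruskal:
A-D (1): add. Components now {A,D} {B} {C} {E} {F}
A-B (2): add. Components now {A,B,D} {C} {E} {F}
B-F (3): add. Components now {A,B,D,F} {C} {E}
D-E (6): add. Components now {A,B,D,E,F} {C}
D-F (6): skip — D and F already connected.
A-F (12): skip — A and F already connected.
B-E (12): skip — B and E already connected.
C-F (12): add. Components now {A,B,C,D,E,F}
MST edges: A-D, A-B, B-F, D-E, C-F; total weight 1+2+3+6+12 = 24.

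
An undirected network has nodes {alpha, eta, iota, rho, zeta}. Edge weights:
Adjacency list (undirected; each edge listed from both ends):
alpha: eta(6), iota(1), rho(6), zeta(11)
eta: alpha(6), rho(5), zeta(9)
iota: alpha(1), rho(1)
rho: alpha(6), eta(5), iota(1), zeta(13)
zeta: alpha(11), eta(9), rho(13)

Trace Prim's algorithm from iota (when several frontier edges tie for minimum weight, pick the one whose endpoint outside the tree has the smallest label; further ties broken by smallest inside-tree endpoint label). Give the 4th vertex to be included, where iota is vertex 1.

eta

Grow the tree from iota using Prim:
Step 1: cheapest edge leaving the tree is alpha—iota (1); add alpha.
Step 2: cheapest edge leaving the tree is iota—rho (1); add rho.
Step 3: cheapest edge leaving the tree is eta—rho (5); add eta.
Step 4: cheapest edge leaving the tree is eta—zeta (9); add zeta.
Vertex order: iota, alpha, rho, eta, zeta. The 4th vertex is eta.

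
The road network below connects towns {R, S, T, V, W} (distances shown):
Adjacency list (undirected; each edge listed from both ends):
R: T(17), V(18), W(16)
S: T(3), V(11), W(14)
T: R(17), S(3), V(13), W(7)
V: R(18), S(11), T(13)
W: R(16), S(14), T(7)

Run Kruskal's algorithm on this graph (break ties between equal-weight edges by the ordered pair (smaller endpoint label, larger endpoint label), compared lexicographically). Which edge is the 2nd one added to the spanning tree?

Sort edges by weight, then run Kruskal:
S–T (3): add. Components now {R} {S,T} {V} {W}
T–W (7): add. Components now {R} {S,T,W} {V}
S–V (11): add. Components now {R} {S,T,V,W}
T–V (13): skip — T and V already connected.
S–W (14): skip — S and W already connected.
R–W (16): add. Components now {R,S,T,V,W}
The 2nd edge added is T–W.

T-W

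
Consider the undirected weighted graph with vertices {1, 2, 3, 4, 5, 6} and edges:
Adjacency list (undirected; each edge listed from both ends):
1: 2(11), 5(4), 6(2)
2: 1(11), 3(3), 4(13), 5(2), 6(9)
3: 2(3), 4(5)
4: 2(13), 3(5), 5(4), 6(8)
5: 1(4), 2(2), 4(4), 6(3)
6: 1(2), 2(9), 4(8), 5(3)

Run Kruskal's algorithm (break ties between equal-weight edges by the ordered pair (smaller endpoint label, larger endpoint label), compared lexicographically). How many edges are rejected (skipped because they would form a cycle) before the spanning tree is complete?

Kruskal: consider edges lightest-first.
1—6 (2): add — endpoints in different components.
2—5 (2): add — endpoints in different components.
2—3 (3): add — endpoints in different components.
5—6 (3): add — endpoints in different components.
1—5 (4): skip — 1 and 5 already connected.
4—5 (4): add — endpoints in different components.
Edges rejected before the tree was complete: 1.

1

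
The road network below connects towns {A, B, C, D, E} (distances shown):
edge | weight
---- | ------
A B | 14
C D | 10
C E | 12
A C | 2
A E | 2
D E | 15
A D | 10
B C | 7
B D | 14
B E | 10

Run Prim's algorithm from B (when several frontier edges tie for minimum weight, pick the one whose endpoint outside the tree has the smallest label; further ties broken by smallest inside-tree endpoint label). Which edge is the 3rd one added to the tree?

A-E

Prim's algorithm from B:
Step 1: cheapest edge leaving the tree is B C (7); add C.
Step 2: cheapest edge leaving the tree is A C (2); add A.
Step 3: cheapest edge leaving the tree is A E (2); add E.
Step 4: cheapest edge leaving the tree is A D (10); add D.
The 3rd edge added is A E.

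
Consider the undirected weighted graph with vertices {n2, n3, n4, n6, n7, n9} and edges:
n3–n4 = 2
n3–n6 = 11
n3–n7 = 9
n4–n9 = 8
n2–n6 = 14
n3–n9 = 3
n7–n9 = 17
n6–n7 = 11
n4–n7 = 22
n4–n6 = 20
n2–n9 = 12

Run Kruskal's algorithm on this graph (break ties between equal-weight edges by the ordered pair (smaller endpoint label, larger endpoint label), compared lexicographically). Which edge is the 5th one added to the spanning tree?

Sort edges by weight, then run Kruskal:
n3–n4 (2): add. Components now {n6} {n2} {n7} {n9} {n3,n4}
n3–n9 (3): add. Components now {n6} {n2} {n7} {n3,n4,n9}
n4–n9 (8): skip — n9 and n4 already connected.
n3–n7 (9): add. Components now {n6} {n2} {n3,n4,n7,n9}
n3–n6 (11): add. Components now {n3,n4,n6,n7,n9} {n2}
n6–n7 (11): skip — n6 and n7 already connected.
n2–n9 (12): add. Components now {n2,n3,n4,n6,n7,n9}
The 5th edge added is n2–n9.

n2-n9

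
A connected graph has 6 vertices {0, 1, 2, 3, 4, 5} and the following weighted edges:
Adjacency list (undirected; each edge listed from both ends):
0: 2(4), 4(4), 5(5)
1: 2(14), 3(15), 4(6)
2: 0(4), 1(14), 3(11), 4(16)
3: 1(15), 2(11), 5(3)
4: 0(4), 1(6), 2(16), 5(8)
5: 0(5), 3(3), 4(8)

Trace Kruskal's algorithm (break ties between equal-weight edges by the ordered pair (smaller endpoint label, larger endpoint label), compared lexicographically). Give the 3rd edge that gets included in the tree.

0-4

Sort edges by weight, then run Kruskal:
3—5 (3): add — endpoints in different components.
0—2 (4): add — endpoints in different components.
0—4 (4): add — endpoints in different components.
0—5 (5): add — endpoints in different components.
1—4 (6): add — endpoints in different components.
The 3rd edge added is 0—4.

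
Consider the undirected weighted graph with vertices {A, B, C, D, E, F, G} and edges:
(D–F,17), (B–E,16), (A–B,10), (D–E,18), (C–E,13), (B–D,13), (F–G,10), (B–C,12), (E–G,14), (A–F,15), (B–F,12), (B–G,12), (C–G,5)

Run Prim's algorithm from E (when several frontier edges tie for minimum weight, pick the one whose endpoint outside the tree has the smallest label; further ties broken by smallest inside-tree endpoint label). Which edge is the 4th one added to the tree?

Prim's algorithm from E:
Step 1: frontier [C–E 13, E–G 14, B–E 16, D–E 18] → take C–E (13); add C.
Step 2: frontier [C–G 5, B–C 12, E–G 14, B–E 16, D–E 18] → take C–G (5); add G.
Step 3: frontier [B–C 12, B–E 16, D–E 18, F–G 10, B–G 12] → take F–G (10); add F.
Step 4: frontier [B–C 12, B–E 16, D–E 18, B–F 12, A–F 15, D–F 17, B–G 12] → take B–C (12); add B.
Step 5: frontier [A–B 10, B–D 13, D–E 18, A–F 15, D–F 17] → take A–B (10); add A.
Step 6: frontier [B–D 13, D–E 18, D–F 17] → take B–D (13); add D.
The 4th edge added is B–C.

B-C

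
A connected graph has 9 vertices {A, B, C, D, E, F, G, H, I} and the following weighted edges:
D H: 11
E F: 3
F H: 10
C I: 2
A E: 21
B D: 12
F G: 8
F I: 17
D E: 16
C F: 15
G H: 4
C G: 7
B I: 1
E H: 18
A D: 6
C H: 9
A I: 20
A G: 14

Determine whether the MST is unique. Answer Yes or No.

Yes

Kruskal: consider edges lightest-first.
B I (1): add — endpoints in different components.
C I (2): add — endpoints in different components.
E F (3): add — endpoints in different components.
G H (4): add — endpoints in different components.
A D (6): add — endpoints in different components.
C G (7): add — endpoints in different components.
F G (8): add — endpoints in different components.
C H (9): skip — C and H already connected.
F H (10): skip — F and H already connected.
D H (11): add — endpoints in different components.
Every non-tree edge has weight strictly greater than the heaviest edge on the tree path between its endpoints, so the MST is unique.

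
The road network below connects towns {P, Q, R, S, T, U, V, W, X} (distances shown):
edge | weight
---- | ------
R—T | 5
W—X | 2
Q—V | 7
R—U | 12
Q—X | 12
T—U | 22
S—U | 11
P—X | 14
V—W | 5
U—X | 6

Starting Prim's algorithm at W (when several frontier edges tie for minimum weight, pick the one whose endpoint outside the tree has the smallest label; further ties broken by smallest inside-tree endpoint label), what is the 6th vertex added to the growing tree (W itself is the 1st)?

Prim, starting at W.
Step 1: frontier [W—X 2, V—W 5] → take W—X (2); add X.
Step 2: frontier [V—W 5, U—X 6, Q—X 12, P—X 14] → take V—W (5); add V.
Step 3: frontier [Q—V 7, U—X 6, Q—X 12, P—X 14] → take U—X (6); add U.
Step 4: frontier [S—U 11, R—U 12, T—U 22, Q—V 7, Q—X 12, P—X 14] → take Q—V (7); add Q.
Step 5: frontier [S—U 11, R—U 12, T—U 22, P—X 14] → take S—U (11); add S.
Step 6: frontier [R—U 12, T—U 22, P—X 14] → take R—U (12); add R.
Step 7: frontier [R—T 5, T—U 22, P—X 14] → take R—T (5); add T.
Step 8: frontier [P—X 14] → take P—X (14); add P.
Vertex order: W, X, V, U, Q, S, R, T, P. The 6th vertex is S.

S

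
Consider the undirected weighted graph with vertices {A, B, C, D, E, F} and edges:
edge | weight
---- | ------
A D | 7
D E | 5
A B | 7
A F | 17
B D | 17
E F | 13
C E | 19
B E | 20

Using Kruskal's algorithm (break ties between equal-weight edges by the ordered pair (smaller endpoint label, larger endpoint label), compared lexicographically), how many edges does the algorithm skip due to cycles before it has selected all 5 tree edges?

2

Kruskal: consider edges lightest-first.
D E (5): add. Components now {A} {B} {C} {D,E} {F}
A B (7): add. Components now {A,B} {C} {D,E} {F}
A D (7): add. Components now {A,B,D,E} {C} {F}
E F (13): add. Components now {A,B,D,E,F} {C}
A F (17): skip — A and F already connected.
B D (17): skip — B and D already connected.
C E (19): add. Components now {A,B,C,D,E,F}
Edges rejected before the tree was complete: 2.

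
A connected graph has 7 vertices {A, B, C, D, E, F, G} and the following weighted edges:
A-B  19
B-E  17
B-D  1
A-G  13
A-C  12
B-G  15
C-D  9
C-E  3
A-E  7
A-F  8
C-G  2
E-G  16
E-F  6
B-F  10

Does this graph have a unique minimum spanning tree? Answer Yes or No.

Kruskal's algorithm — process edges by increasing weight (ties by edge label):
B-D (1): add — endpoints in different components.
C-G (2): add — endpoints in different components.
C-E (3): add — endpoints in different components.
E-F (6): add — endpoints in different components.
A-E (7): add — endpoints in different components.
A-F (8): skip — A and F already connected.
C-D (9): add — endpoints in different components.
Every non-tree edge has weight strictly greater than the heaviest edge on the tree path between its endpoints, so the MST is unique.

Yes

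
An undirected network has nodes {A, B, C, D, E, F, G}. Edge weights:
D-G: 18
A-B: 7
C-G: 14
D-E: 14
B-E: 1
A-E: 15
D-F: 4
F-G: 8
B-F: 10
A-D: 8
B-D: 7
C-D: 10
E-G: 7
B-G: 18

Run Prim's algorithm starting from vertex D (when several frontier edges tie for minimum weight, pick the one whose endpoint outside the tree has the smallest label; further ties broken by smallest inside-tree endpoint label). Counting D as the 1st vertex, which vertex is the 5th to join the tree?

A

Grow the tree from D using Prim:
Step 1: cheapest edge leaving the tree is D-F (4); add F.
Step 2: cheapest edge leaving the tree is B-D (7); add B.
Step 3: cheapest edge leaving the tree is B-E (1); add E.
Step 4: cheapest edge leaving the tree is A-B (7); add A.
Step 5: cheapest edge leaving the tree is E-G (7); add G.
Step 6: cheapest edge leaving the tree is C-D (10); add C.
Vertex order: D, F, B, E, A, G, C. The 5th vertex is A.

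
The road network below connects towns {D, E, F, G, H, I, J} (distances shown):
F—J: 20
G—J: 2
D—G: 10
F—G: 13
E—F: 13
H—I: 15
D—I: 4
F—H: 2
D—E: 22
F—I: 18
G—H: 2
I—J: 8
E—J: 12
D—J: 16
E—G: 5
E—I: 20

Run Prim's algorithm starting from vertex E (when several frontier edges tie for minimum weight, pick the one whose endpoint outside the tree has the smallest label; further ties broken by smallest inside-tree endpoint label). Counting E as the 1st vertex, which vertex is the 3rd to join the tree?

H

Prim's algorithm from E:
Step 1: cheapest edge leaving the tree is E—G (5); add G.
Step 2: cheapest edge leaving the tree is G—H (2); add H.
Step 3: cheapest edge leaving the tree is F—H (2); add F.
Step 4: cheapest edge leaving the tree is G—J (2); add J.
Step 5: cheapest edge leaving the tree is I—J (8); add I.
Step 6: cheapest edge leaving the tree is D—I (4); add D.
Vertex order: E, G, H, F, J, I, D. The 3rd vertex is H.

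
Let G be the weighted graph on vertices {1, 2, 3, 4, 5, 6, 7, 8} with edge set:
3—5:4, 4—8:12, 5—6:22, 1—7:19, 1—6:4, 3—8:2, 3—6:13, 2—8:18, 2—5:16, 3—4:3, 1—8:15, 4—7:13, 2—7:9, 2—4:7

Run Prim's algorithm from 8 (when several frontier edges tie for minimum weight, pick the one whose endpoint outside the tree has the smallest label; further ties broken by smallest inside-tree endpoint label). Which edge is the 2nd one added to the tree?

3-4

Prim's algorithm from 8:
Step 1: frontier [3—8 2, 4—8 12, 1—8 15, 2—8 18] → take 3—8 (2); add 3.
Step 2: frontier [3—4 3, 3—5 4, 3—6 13, 4—8 12, 1—8 15, 2—8 18] → take 3—4 (3); add 4.
Step 3: frontier [3—5 4, 3—6 13, 2—4 7, 4—7 13, 1—8 15, 2—8 18] → take 3—5 (4); add 5.
Step 4: frontier [3—6 13, 2—4 7, 4—7 13, 2—5 16, 5—6 22, 1—8 15, 2—8 18] → take 2—4 (7); add 2.
Step 5: frontier [2—7 9, 3—6 13, 4—7 13, 5—6 22, 1—8 15] → take 2—7 (9); add 7.
Step 6: frontier [3—6 13, 5—6 22, 1—7 19, 1—8 15] → take 3—6 (13); add 6.
Step 7: frontier [1—6 4, 1—7 19, 1—8 15] → take 1—6 (4); add 1.
The 2nd edge added is 3—4.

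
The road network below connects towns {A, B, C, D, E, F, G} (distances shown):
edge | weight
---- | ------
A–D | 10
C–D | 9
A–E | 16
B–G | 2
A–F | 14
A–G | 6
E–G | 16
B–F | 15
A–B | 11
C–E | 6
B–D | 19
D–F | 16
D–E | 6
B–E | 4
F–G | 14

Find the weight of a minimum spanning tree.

Prim, starting at D.
Step 1: cheapest edge leaving the tree is D–E (6); add E.
Step 2: cheapest edge leaving the tree is B–E (4); add B.
Step 3: cheapest edge leaving the tree is B–G (2); add G.
Step 4: cheapest edge leaving the tree is A–G (6); add A.
Step 5: cheapest edge leaving the tree is C–E (6); add C.
Step 6: cheapest edge leaving the tree is A–F (14); add F.
MST edges: D–E, B–E, B–G, A–G, C–E, A–F; total weight 6+4+2+6+6+14 = 38.

38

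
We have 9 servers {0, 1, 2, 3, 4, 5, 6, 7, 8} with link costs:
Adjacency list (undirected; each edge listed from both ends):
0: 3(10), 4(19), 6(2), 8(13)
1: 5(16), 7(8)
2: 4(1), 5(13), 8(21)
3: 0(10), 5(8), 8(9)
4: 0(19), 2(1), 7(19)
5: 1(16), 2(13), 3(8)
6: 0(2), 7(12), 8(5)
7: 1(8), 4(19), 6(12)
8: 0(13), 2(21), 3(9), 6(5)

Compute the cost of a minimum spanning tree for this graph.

58

Prim, starting at 7.
Step 1: cheapest edge leaving the tree is 1-7 (8); add 1.
Step 2: cheapest edge leaving the tree is 6-7 (12); add 6.
Step 3: cheapest edge leaving the tree is 0-6 (2); add 0.
Step 4: cheapest edge leaving the tree is 6-8 (5); add 8.
Step 5: cheapest edge leaving the tree is 3-8 (9); add 3.
Step 6: cheapest edge leaving the tree is 3-5 (8); add 5.
Step 7: cheapest edge leaving the tree is 2-5 (13); add 2.
Step 8: cheapest edge leaving the tree is 2-4 (1); add 4.
MST edges: 1-7, 6-7, 0-6, 6-8, 3-8, 3-5, 2-5, 2-4; total weight 8+12+2+5+9+8+13+1 = 58.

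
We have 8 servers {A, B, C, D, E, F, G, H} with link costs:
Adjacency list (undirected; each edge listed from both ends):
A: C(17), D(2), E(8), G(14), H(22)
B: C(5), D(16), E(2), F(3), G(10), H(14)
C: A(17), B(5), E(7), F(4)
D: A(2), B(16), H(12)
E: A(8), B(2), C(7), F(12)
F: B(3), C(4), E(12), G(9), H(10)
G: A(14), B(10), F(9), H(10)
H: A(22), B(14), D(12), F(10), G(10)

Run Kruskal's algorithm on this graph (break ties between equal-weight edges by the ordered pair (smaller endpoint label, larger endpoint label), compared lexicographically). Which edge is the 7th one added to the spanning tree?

Kruskal's algorithm — process edges by increasing weight (ties by edge label):
A-D (2): add — endpoints in different components.
B-E (2): add — endpoints in different components.
B-F (3): add — endpoints in different components.
C-F (4): add — endpoints in different components.
B-C (5): skip — B and C already connected.
C-E (7): skip — C and E already connected.
A-E (8): add — endpoints in different components.
F-G (9): add — endpoints in different components.
B-G (10): skip — B and G already connected.
F-H (10): add — endpoints in different components.
The 7th edge added is F-H.

F-H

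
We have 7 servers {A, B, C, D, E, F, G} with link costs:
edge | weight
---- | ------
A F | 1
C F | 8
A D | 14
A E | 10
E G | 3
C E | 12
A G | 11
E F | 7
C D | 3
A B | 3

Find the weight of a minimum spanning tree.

25

Kruskal's algorithm — process edges by increasing weight (ties by edge label):
A F (1): add. Components now {A,F} {B} {C} {D} {E} {G}
A B (3): add. Components now {A,B,F} {C} {D} {E} {G}
C D (3): add. Components now {A,B,F} {C,D} {E} {G}
E G (3): add. Components now {A,B,F} {C,D} {E,G}
E F (7): add. Components now {A,B,E,F,G} {C,D}
C F (8): add. Components now {A,B,C,D,E,F,G}
MST edges: A F, A B, C D, E G, E F, C F; total weight 1+3+3+3+7+8 = 25.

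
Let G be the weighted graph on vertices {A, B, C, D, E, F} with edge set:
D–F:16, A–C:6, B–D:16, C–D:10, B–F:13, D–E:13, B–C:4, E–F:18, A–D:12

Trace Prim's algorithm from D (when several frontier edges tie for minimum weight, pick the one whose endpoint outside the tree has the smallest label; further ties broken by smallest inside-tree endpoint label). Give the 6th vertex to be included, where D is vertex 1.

Grow the tree from D using Prim:
Step 1: cheapest edge leaving the tree is C–D (10); add C.
Step 2: cheapest edge leaving the tree is B–C (4); add B.
Step 3: cheapest edge leaving the tree is A–C (6); add A.
Step 4: cheapest edge leaving the tree is D–E (13); add E.
Step 5: cheapest edge leaving the tree is B–F (13); add F.
Vertex order: D, C, B, A, E, F. The 6th vertex is F.

F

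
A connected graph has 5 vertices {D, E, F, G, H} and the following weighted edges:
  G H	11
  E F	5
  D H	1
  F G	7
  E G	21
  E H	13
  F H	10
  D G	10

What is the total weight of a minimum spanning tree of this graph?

23

Kruskal: consider edges lightest-first.
D H (1): add. Components now {D,H} {E} {F} {G}
E F (5): add. Components now {D,H} {E,F} {G}
F G (7): add. Components now {D,H} {E,F,G}
D G (10): add. Components now {D,E,F,G,H}
MST edges: D H, E F, F G, D G; total weight 1+5+7+10 = 23.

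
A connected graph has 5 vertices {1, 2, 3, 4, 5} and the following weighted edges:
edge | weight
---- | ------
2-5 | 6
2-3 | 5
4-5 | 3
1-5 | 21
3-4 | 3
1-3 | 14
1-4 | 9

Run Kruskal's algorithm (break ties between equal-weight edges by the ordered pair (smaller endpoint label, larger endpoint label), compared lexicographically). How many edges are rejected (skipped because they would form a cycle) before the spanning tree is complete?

Sort edges by weight, then run Kruskal:
3-4 (3): add. Components now {1} {2} {3,4} {5}
4-5 (3): add. Components now {1} {2} {3,4,5}
2-3 (5): add. Components now {1} {2,3,4,5}
2-5 (6): skip — 2 and 5 already connected.
1-4 (9): add. Components now {1,2,3,4,5}
Edges rejected before the tree was complete: 1.

1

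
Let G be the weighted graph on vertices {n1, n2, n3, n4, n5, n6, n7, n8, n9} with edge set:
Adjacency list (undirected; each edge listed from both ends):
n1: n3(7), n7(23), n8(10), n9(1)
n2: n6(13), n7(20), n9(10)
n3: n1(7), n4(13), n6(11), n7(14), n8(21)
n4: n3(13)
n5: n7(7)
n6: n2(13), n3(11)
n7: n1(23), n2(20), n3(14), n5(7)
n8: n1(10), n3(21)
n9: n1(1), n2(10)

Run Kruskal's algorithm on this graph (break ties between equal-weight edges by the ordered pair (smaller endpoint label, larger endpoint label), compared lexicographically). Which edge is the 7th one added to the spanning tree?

n3-n4

Kruskal: consider edges lightest-first.
n1–n9 (1): add — endpoints in different components.
n1–n3 (7): add — endpoints in different components.
n5–n7 (7): add — endpoints in different components.
n1–n8 (10): add — endpoints in different components.
n2–n9 (10): add — endpoints in different components.
n3–n6 (11): add — endpoints in different components.
n2–n6 (13): skip — n6 and n2 already connected.
n3–n4 (13): add — endpoints in different components.
n3–n7 (14): add — endpoints in different components.
The 7th edge added is n3–n4.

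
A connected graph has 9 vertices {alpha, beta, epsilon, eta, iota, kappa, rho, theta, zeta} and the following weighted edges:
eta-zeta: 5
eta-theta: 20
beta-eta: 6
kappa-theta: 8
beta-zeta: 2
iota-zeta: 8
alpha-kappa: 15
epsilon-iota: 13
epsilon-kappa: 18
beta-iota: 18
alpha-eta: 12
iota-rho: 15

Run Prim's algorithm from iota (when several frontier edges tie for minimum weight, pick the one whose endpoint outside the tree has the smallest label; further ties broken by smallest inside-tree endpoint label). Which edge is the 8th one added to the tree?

iota-rho

Prim's algorithm from iota:
Step 1: frontier [iota-zeta 8, epsilon-iota 13, iota-rho 15, beta-iota 18] → take iota-zeta (8); add zeta.
Step 2: frontier [epsilon-iota 13, iota-rho 15, beta-iota 18, beta-zeta 2, eta-zeta 5] → take beta-zeta (2); add beta.
Step 3: frontier [beta-eta 6, epsilon-iota 13, iota-rho 15, eta-zeta 5] → take eta-zeta (5); add eta.
Step 4: frontier [alpha-eta 12, eta-theta 20, epsilon-iota 13, iota-rho 15] → take alpha-eta (12); add alpha.
Step 5: frontier [alpha-kappa 15, eta-theta 20, epsilon-iota 13, iota-rho 15] → take epsilon-iota (13); add epsilon.
Step 6: frontier [alpha-kappa 15, epsilon-kappa 18, eta-theta 20, iota-rho 15] → take alpha-kappa (15); add kappa.
Step 7: frontier [eta-theta 20, iota-rho 15, kappa-theta 8] → take kappa-theta (8); add theta.
Step 8: frontier [iota-rho 15] → take iota-rho (15); add rho.
The 8th edge added is iota-rho.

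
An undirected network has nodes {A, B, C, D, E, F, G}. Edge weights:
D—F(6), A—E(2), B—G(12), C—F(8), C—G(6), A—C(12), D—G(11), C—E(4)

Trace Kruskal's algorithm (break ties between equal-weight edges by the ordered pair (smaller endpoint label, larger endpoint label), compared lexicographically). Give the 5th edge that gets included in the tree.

Sort edges by weight, then run Kruskal:
A—E (2): add. Components now {A,E} {B} {C} {D} {F} {G}
C—E (4): add. Components now {A,C,E} {B} {D} {F} {G}
C—G (6): add. Components now {A,C,E,G} {B} {D} {F}
D—F (6): add. Components now {A,C,E,G} {B} {D,F}
C—F (8): add. Components now {A,C,D,E,F,G} {B}
D—G (11): skip — D and G already connected.
A—C (12): skip — A and C already connected.
B—G (12): add. Components now {A,B,C,D,E,F,G}
The 5th edge added is C—F.

C-F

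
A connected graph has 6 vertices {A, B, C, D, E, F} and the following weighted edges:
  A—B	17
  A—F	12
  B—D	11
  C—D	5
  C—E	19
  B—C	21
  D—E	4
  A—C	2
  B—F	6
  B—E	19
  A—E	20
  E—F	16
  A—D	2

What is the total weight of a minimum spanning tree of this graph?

Kruskal's algorithm — process edges by increasing weight (ties by edge label):
A—C (2): add. Components now {A,C} {B} {D} {E} {F}
A—D (2): add. Components now {A,C,D} {B} {E} {F}
D—E (4): add. Components now {A,C,D,E} {B} {F}
C—D (5): skip — C and D already connected.
B—F (6): add. Components now {A,C,D,E} {B,F}
B—D (11): add. Components now {A,B,C,D,E,F}
MST edges: A—C, A—D, D—E, B—F, B—D; total weight 2+2+4+6+11 = 25.

25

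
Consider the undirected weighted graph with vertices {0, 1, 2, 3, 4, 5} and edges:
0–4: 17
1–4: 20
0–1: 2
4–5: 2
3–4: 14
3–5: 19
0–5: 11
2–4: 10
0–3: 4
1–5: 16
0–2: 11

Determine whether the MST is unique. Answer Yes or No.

No

Sort edges by weight, then run Kruskal:
0–1 (2): add — endpoints in different components.
4–5 (2): add — endpoints in different components.
0–3 (4): add — endpoints in different components.
2–4 (10): add — endpoints in different components.
0–2 (11): add — endpoints in different components.
Non-tree edge 0–5 has weight 11, equal to the heaviest edge on its tree cycle — swapping gives another MST of the same weight. Not unique.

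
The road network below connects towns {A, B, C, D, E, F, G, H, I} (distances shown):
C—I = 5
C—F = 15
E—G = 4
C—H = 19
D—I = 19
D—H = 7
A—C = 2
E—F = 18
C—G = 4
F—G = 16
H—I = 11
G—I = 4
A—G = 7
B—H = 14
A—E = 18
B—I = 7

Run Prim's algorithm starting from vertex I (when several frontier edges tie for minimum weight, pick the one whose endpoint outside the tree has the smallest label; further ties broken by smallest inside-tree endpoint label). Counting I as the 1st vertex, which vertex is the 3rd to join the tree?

Prim's algorithm from I:
Step 1: cheapest edge leaving the tree is G—I (4); add G.
Step 2: cheapest edge leaving the tree is C—G (4); add C.
Step 3: cheapest edge leaving the tree is A—C (2); add A.
Step 4: cheapest edge leaving the tree is E—G (4); add E.
Step 5: cheapest edge leaving the tree is B—I (7); add B.
Step 6: cheapest edge leaving the tree is H—I (11); add H.
Step 7: cheapest edge leaving the tree is D—H (7); add D.
Step 8: cheapest edge leaving the tree is C—F (15); add F.
Vertex order: I, G, C, A, E, B, H, D, F. The 3rd vertex is C.

C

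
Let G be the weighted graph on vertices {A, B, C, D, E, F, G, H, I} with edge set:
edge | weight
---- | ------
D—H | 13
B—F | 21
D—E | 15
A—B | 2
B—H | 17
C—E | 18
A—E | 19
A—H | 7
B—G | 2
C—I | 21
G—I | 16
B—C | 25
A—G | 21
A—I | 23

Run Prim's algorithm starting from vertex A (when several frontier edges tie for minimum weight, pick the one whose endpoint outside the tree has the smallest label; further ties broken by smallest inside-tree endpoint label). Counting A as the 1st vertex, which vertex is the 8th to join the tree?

C

Prim, starting at A.
Step 1: cheapest edge leaving the tree is A—B (2); add B.
Step 2: cheapest edge leaving the tree is B—G (2); add G.
Step 3: cheapest edge leaving the tree is A—H (7); add H.
Step 4: cheapest edge leaving the tree is D—H (13); add D.
Step 5: cheapest edge leaving the tree is D—E (15); add E.
Step 6: cheapest edge leaving the tree is G—I (16); add I.
Step 7: cheapest edge leaving the tree is C—E (18); add C.
Step 8: cheapest edge leaving the tree is B—F (21); add F.
Vertex order: A, B, G, H, D, E, I, C, F. The 8th vertex is C.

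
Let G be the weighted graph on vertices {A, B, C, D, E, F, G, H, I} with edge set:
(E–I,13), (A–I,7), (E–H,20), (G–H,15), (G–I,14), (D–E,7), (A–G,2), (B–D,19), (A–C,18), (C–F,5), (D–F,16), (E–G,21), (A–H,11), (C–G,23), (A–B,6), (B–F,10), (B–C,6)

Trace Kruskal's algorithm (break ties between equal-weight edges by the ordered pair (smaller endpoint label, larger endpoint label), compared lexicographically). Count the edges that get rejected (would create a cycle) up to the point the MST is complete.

Kruskal: consider edges lightest-first.
A–G (2): add — endpoints in different components.
C–F (5): add — endpoints in different components.
A–B (6): add — endpoints in different components.
B–C (6): add — endpoints in different components.
A–I (7): add — endpoints in different components.
D–E (7): add — endpoints in different components.
B–F (10): skip — B and F already connected.
A–H (11): add — endpoints in different components.
E–I (13): add — endpoints in different components.
Edges rejected before the tree was complete: 1.

1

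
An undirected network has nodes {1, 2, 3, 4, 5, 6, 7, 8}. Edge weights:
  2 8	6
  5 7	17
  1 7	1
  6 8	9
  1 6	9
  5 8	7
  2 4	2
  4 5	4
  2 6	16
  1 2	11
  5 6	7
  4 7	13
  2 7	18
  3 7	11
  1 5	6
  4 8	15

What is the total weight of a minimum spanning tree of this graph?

Prim, starting at 1.
Step 1: cheapest edge leaving the tree is 1 7 (1); add 7.
Step 2: cheapest edge leaving the tree is 1 5 (6); add 5.
Step 3: cheapest edge leaving the tree is 4 5 (4); add 4.
Step 4: cheapest edge leaving the tree is 2 4 (2); add 2.
Step 5: cheapest edge leaving the tree is 2 8 (6); add 8.
Step 6: cheapest edge leaving the tree is 5 6 (7); add 6.
Step 7: cheapest edge leaving the tree is 3 7 (11); add 3.
MST edges: 1 7, 1 5, 4 5, 2 4, 2 8, 5 6, 3 7; total weight 1+6+4+2+6+7+11 = 37.

37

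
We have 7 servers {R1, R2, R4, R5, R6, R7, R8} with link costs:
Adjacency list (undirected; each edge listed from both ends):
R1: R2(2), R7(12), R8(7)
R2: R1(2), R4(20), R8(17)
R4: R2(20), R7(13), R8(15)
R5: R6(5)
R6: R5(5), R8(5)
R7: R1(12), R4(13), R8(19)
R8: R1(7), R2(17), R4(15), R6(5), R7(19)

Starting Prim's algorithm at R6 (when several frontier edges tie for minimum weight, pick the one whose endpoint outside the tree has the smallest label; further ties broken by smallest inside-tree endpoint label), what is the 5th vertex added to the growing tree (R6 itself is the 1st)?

R2

Prim's algorithm from R6:
Step 1: cheapest edge leaving the tree is R5–R6 (5); add R5.
Step 2: cheapest edge leaving the tree is R6–R8 (5); add R8.
Step 3: cheapest edge leaving the tree is R1–R8 (7); add R1.
Step 4: cheapest edge leaving the tree is R1–R2 (2); add R2.
Step 5: cheapest edge leaving the tree is R1–R7 (12); add R7.
Step 6: cheapest edge leaving the tree is R4–R7 (13); add R4.
Vertex order: R6, R5, R8, R1, R2, R7, R4. The 5th vertex is R2.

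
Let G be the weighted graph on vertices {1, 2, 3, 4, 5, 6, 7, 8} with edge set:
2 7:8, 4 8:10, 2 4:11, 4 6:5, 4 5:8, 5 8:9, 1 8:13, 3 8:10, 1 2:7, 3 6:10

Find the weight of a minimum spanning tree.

Prim's algorithm from 3:
Step 1: frontier [3 6 10, 3 8 10] → take 3 6 (10); add 6.
Step 2: frontier [3 8 10, 4 6 5] → take 4 6 (5); add 4.
Step 3: frontier [3 8 10, 4 5 8, 4 8 10, 2 4 11] → take 4 5 (8); add 5.
Step 4: frontier [3 8 10, 4 8 10, 2 4 11, 5 8 9] → take 5 8 (9); add 8.
Step 5: frontier [2 4 11, 1 8 13] → take 2 4 (11); add 2.
Step 6: frontier [1 2 7, 2 7 8, 1 8 13] → take 1 2 (7); add 1.
Step 7: frontier [2 7 8] → take 2 7 (8); add 7.
MST edges: 3 6, 4 6, 4 5, 5 8, 2 4, 1 2, 2 7; total weight 10+5+8+9+11+7+8 = 58.

58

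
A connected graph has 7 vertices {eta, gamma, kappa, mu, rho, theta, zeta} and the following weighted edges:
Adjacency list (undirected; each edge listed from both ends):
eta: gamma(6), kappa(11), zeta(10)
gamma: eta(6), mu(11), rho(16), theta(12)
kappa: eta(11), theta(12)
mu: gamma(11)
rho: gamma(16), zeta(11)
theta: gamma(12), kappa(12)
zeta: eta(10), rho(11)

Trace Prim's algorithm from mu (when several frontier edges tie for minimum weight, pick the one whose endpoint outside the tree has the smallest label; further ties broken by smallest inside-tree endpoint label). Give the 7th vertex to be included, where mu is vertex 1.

theta

Prim's algorithm from mu:
Step 1: frontier [gamma–mu 11] → take gamma–mu (11); add gamma.
Step 2: frontier [eta–gamma 6, gamma–theta 12, gamma–rho 16] → take eta–gamma (6); add eta.
Step 3: frontier [eta–zeta 10, eta–kappa 11, gamma–theta 12, gamma–rho 16] → take eta–zeta (10); add zeta.
Step 4: frontier [eta–kappa 11, gamma–theta 12, gamma–rho 16, rho–zeta 11] → take eta–kappa (11); add kappa.
Step 5: frontier [gamma–theta 12, gamma–rho 16, kappa–theta 12, rho–zeta 11] → take rho–zeta (11); add rho.
Step 6: frontier [gamma–theta 12, kappa–theta 12] → take gamma–theta (12); add theta.
Vertex order: mu, gamma, eta, zeta, kappa, rho, theta. The 7th vertex is theta.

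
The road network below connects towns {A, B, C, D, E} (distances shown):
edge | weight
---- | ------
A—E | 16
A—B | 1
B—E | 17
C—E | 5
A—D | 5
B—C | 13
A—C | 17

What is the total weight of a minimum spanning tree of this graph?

Kruskal: consider edges lightest-first.
A—B (1): add. Components now {A,B} {C} {D} {E}
A—D (5): add. Components now {A,B,D} {C} {E}
C—E (5): add. Components now {A,B,D} {C,E}
B—C (13): add. Components now {A,B,C,D,E}
MST edges: A—B, A—D, C—E, B—C; total weight 1+5+5+13 = 24.

24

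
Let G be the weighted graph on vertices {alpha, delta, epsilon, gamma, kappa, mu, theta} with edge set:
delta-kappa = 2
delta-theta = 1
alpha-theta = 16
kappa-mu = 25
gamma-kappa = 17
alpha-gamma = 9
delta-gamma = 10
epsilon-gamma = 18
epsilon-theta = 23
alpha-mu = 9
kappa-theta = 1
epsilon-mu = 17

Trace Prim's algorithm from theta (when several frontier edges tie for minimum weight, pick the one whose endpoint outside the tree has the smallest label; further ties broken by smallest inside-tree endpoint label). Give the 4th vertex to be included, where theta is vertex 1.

Grow the tree from theta using Prim:
Step 1: cheapest edge leaving the tree is delta-theta (1); add delta.
Step 2: cheapest edge leaving the tree is kappa-theta (1); add kappa.
Step 3: cheapest edge leaving the tree is delta-gamma (10); add gamma.
Step 4: cheapest edge leaving the tree is alpha-gamma (9); add alpha.
Step 5: cheapest edge leaving the tree is alpha-mu (9); add mu.
Step 6: cheapest edge leaving the tree is epsilon-mu (17); add epsilon.
Vertex order: theta, delta, kappa, gamma, alpha, mu, epsilon. The 4th vertex is gamma.

gamma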